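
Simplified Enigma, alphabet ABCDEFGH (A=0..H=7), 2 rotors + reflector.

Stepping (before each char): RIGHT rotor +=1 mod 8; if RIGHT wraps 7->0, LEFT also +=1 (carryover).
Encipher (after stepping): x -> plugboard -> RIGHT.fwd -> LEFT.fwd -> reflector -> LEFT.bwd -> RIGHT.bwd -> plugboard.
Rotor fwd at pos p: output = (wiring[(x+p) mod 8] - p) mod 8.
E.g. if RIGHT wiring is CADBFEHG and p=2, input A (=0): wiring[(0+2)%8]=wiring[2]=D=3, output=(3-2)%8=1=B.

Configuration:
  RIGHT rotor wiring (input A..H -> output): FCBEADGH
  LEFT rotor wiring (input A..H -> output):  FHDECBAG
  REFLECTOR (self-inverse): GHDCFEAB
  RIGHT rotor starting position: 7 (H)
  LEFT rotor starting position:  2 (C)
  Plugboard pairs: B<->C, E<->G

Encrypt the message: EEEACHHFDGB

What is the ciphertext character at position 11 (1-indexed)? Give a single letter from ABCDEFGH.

Char 1 ('E'): step: R->0, L->3 (L advanced); E->plug->G->R->G->L->E->refl->F->L'->D->R'->F->plug->F
Char 2 ('E'): step: R->1, L=3; E->plug->G->R->G->L->E->refl->F->L'->D->R'->C->plug->B
Char 3 ('E'): step: R->2, L=3; E->plug->G->R->D->L->F->refl->E->L'->G->R'->C->plug->B
Char 4 ('A'): step: R->3, L=3; A->plug->A->R->B->L->H->refl->B->L'->A->R'->C->plug->B
Char 5 ('C'): step: R->4, L=3; C->plug->B->R->H->L->A->refl->G->L'->C->R'->C->plug->B
Char 6 ('H'): step: R->5, L=3; H->plug->H->R->D->L->F->refl->E->L'->G->R'->A->plug->A
Char 7 ('H'): step: R->6, L=3; H->plug->H->R->F->L->C->refl->D->L'->E->R'->D->plug->D
Char 8 ('F'): step: R->7, L=3; F->plug->F->R->B->L->H->refl->B->L'->A->R'->A->plug->A
Char 9 ('D'): step: R->0, L->4 (L advanced); D->plug->D->R->E->L->B->refl->H->L'->G->R'->G->plug->E
Char 10 ('G'): step: R->1, L=4; G->plug->E->R->C->L->E->refl->F->L'->B->R'->A->plug->A
Char 11 ('B'): step: R->2, L=4; B->plug->C->R->G->L->H->refl->B->L'->E->R'->E->plug->G

G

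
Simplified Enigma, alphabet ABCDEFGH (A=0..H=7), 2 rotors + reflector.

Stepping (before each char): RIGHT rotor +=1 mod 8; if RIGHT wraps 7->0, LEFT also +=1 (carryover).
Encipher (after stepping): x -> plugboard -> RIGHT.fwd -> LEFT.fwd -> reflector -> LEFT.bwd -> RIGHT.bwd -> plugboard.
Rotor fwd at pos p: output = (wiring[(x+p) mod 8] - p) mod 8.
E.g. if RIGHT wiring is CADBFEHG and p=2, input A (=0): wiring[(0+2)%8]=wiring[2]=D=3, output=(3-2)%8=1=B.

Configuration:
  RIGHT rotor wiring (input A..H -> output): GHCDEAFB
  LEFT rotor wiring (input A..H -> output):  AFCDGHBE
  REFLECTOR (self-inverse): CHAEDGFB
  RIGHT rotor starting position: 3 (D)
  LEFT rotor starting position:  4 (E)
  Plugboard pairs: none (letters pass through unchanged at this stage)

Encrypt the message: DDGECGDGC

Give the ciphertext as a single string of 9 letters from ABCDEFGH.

Answer: HCHGBFHAF

Derivation:
Char 1 ('D'): step: R->4, L=4; D->plug->D->R->F->L->B->refl->H->L'->H->R'->H->plug->H
Char 2 ('D'): step: R->5, L=4; D->plug->D->R->B->L->D->refl->E->L'->E->R'->C->plug->C
Char 3 ('G'): step: R->6, L=4; G->plug->G->R->G->L->G->refl->F->L'->C->R'->H->plug->H
Char 4 ('E'): step: R->7, L=4; E->plug->E->R->E->L->E->refl->D->L'->B->R'->G->plug->G
Char 5 ('C'): step: R->0, L->5 (L advanced); C->plug->C->R->C->L->H->refl->B->L'->H->R'->B->plug->B
Char 6 ('G'): step: R->1, L=5; G->plug->G->R->A->L->C->refl->A->L'->E->R'->F->plug->F
Char 7 ('D'): step: R->2, L=5; D->plug->D->R->G->L->G->refl->F->L'->F->R'->H->plug->H
Char 8 ('G'): step: R->3, L=5; G->plug->G->R->E->L->A->refl->C->L'->A->R'->A->plug->A
Char 9 ('C'): step: R->4, L=5; C->plug->C->R->B->L->E->refl->D->L'->D->R'->F->plug->F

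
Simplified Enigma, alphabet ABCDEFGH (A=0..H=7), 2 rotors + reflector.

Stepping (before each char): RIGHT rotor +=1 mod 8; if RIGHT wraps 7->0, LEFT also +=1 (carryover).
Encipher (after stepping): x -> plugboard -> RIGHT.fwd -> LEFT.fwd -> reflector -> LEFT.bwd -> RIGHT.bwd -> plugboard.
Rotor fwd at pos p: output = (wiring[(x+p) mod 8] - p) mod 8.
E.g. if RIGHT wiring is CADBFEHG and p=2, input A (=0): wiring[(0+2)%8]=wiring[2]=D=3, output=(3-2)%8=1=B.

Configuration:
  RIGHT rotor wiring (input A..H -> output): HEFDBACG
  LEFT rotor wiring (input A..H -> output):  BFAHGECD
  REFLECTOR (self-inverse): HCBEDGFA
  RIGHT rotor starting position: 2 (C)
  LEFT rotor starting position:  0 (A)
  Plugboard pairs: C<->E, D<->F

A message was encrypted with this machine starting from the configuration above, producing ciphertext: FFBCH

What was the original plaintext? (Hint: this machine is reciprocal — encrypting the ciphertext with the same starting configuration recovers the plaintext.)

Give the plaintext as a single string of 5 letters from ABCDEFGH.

Answer: ECCDD

Derivation:
Char 1 ('F'): step: R->3, L=0; F->plug->D->R->H->L->D->refl->E->L'->F->R'->C->plug->E
Char 2 ('F'): step: R->4, L=0; F->plug->D->R->C->L->A->refl->H->L'->D->R'->E->plug->C
Char 3 ('B'): step: R->5, L=0; B->plug->B->R->F->L->E->refl->D->L'->H->R'->E->plug->C
Char 4 ('C'): step: R->6, L=0; C->plug->E->R->H->L->D->refl->E->L'->F->R'->F->plug->D
Char 5 ('H'): step: R->7, L=0; H->plug->H->R->D->L->H->refl->A->L'->C->R'->F->plug->D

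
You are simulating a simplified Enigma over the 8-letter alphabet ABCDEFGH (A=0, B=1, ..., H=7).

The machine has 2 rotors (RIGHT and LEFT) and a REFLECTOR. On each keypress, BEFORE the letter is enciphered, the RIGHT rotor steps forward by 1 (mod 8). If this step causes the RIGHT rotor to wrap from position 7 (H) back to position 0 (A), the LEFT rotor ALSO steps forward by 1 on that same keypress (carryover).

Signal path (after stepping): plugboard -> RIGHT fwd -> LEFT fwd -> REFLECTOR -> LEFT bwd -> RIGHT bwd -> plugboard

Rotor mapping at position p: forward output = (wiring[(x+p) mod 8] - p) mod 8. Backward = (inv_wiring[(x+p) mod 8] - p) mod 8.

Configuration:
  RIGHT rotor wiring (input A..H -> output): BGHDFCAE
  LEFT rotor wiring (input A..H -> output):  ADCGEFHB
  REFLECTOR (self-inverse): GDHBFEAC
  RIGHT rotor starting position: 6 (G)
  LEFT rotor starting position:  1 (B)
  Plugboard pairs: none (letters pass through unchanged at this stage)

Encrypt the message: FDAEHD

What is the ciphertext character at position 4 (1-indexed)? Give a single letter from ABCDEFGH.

Char 1 ('F'): step: R->7, L=1; F->plug->F->R->G->L->A->refl->G->L'->F->R'->A->plug->A
Char 2 ('D'): step: R->0, L->2 (L advanced); D->plug->D->R->D->L->D->refl->B->L'->H->R'->C->plug->C
Char 3 ('A'): step: R->1, L=2; A->plug->A->R->F->L->H->refl->C->L'->C->R'->C->plug->C
Char 4 ('E'): step: R->2, L=2; E->plug->E->R->G->L->G->refl->A->L'->A->R'->D->plug->D

D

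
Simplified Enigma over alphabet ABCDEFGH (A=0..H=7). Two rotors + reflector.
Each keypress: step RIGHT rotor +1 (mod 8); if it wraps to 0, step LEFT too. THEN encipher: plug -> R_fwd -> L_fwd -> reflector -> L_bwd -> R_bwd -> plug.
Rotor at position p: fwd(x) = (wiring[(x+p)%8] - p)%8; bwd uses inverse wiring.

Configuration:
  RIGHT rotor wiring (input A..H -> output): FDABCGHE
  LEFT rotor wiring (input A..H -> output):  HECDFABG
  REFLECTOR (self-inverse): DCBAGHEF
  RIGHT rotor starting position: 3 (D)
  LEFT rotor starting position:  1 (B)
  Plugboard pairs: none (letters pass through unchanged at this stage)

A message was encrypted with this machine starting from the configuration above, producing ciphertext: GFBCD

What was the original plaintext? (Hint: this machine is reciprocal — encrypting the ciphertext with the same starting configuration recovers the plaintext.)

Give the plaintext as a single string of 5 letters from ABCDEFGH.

Char 1 ('G'): step: R->4, L=1; G->plug->G->R->E->L->H->refl->F->L'->G->R'->A->plug->A
Char 2 ('F'): step: R->5, L=1; F->plug->F->R->D->L->E->refl->G->L'->H->R'->C->plug->C
Char 3 ('B'): step: R->6, L=1; B->plug->B->R->G->L->F->refl->H->L'->E->R'->G->plug->G
Char 4 ('C'): step: R->7, L=1; C->plug->C->R->E->L->H->refl->F->L'->G->R'->B->plug->B
Char 5 ('D'): step: R->0, L->2 (L advanced); D->plug->D->R->B->L->B->refl->C->L'->H->R'->G->plug->G

Answer: ACGBG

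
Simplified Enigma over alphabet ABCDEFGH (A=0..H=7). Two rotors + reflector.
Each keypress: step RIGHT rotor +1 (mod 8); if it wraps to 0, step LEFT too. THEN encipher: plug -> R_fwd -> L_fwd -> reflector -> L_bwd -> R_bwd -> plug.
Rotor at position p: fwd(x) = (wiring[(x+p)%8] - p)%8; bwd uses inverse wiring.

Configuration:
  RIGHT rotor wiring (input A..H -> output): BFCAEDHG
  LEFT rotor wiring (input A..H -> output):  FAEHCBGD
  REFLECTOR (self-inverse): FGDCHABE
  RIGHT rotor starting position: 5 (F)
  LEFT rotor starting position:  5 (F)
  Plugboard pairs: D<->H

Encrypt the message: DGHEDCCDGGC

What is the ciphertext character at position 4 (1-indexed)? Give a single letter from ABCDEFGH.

Char 1 ('D'): step: R->6, L=5; D->plug->H->R->F->L->H->refl->E->L'->A->R'->B->plug->B
Char 2 ('G'): step: R->7, L=5; G->plug->G->R->E->L->D->refl->C->L'->G->R'->C->plug->C
Char 3 ('H'): step: R->0, L->6 (L advanced); H->plug->D->R->A->L->A->refl->F->L'->B->R'->A->plug->A
Char 4 ('E'): step: R->1, L=6; E->plug->E->R->C->L->H->refl->E->L'->G->R'->F->plug->F

F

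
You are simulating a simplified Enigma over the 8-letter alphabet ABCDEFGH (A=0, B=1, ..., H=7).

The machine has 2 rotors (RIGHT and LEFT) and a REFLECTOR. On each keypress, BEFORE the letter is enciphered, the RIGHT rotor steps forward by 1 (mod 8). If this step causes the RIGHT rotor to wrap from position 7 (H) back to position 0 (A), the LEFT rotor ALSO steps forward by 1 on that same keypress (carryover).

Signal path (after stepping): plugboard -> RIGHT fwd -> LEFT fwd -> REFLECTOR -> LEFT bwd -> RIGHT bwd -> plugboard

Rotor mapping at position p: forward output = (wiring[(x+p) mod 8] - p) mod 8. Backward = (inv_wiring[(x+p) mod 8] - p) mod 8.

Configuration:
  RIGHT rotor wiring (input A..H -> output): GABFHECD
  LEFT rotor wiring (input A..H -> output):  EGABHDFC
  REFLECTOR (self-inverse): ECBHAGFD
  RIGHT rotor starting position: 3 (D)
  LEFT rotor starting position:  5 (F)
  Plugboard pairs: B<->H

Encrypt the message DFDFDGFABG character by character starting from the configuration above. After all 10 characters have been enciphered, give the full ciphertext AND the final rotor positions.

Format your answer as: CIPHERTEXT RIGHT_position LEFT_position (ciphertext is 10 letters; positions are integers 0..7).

Char 1 ('D'): step: R->4, L=5; D->plug->D->R->H->L->C->refl->B->L'->E->R'->F->plug->F
Char 2 ('F'): step: R->5, L=5; F->plug->F->R->E->L->B->refl->C->L'->H->R'->A->plug->A
Char 3 ('D'): step: R->6, L=5; D->plug->D->R->C->L->F->refl->G->L'->A->R'->C->plug->C
Char 4 ('F'): step: R->7, L=5; F->plug->F->R->A->L->G->refl->F->L'->C->R'->D->plug->D
Char 5 ('D'): step: R->0, L->6 (L advanced); D->plug->D->R->F->L->D->refl->H->L'->A->R'->B->plug->H
Char 6 ('G'): step: R->1, L=6; G->plug->G->R->C->L->G->refl->F->L'->H->R'->A->plug->A
Char 7 ('F'): step: R->2, L=6; F->plug->F->R->B->L->E->refl->A->L'->D->R'->B->plug->H
Char 8 ('A'): step: R->3, L=6; A->plug->A->R->C->L->G->refl->F->L'->H->R'->D->plug->D
Char 9 ('B'): step: R->4, L=6; B->plug->H->R->B->L->E->refl->A->L'->D->R'->A->plug->A
Char 10 ('G'): step: R->5, L=6; G->plug->G->R->A->L->H->refl->D->L'->F->R'->B->plug->H
Final: ciphertext=FACDHAHDAH, RIGHT=5, LEFT=6

Answer: FACDHAHDAH 5 6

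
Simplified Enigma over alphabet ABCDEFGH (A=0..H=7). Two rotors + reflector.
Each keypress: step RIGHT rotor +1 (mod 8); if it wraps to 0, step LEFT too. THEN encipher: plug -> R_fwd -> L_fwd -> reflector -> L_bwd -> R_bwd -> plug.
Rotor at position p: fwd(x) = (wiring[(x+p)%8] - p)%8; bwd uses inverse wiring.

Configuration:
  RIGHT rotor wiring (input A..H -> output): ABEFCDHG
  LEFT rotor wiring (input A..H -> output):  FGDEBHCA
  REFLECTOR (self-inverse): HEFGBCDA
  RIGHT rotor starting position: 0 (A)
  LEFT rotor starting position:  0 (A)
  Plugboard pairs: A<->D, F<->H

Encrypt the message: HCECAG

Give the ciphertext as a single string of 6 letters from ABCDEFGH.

Char 1 ('H'): step: R->1, L=0; H->plug->F->R->G->L->C->refl->F->L'->A->R'->A->plug->D
Char 2 ('C'): step: R->2, L=0; C->plug->C->R->A->L->F->refl->C->L'->G->R'->G->plug->G
Char 3 ('E'): step: R->3, L=0; E->plug->E->R->D->L->E->refl->B->L'->E->R'->D->plug->A
Char 4 ('C'): step: R->4, L=0; C->plug->C->R->D->L->E->refl->B->L'->E->R'->E->plug->E
Char 5 ('A'): step: R->5, L=0; A->plug->D->R->D->L->E->refl->B->L'->E->R'->E->plug->E
Char 6 ('G'): step: R->6, L=0; G->plug->G->R->E->L->B->refl->E->L'->D->R'->D->plug->A

Answer: DGAEEA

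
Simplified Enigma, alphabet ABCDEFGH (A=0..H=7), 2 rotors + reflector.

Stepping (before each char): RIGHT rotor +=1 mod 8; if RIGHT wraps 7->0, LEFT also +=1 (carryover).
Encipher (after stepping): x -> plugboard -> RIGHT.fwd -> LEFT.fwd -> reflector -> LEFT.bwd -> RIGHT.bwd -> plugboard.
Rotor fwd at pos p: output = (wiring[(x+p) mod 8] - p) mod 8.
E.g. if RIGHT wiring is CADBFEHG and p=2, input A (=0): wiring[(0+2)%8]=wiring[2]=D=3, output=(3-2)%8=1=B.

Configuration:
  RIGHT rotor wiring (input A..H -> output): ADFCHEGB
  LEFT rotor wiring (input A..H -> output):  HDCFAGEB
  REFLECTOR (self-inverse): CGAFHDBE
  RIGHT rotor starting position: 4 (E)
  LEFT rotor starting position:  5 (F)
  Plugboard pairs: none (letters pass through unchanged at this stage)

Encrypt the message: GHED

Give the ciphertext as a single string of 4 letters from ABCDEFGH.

Answer: ABDA

Derivation:
Char 1 ('G'): step: R->5, L=5; G->plug->G->R->F->L->F->refl->D->L'->H->R'->A->plug->A
Char 2 ('H'): step: R->6, L=5; H->plug->H->R->G->L->A->refl->C->L'->D->R'->B->plug->B
Char 3 ('E'): step: R->7, L=5; E->plug->E->R->D->L->C->refl->A->L'->G->R'->D->plug->D
Char 4 ('D'): step: R->0, L->6 (L advanced); D->plug->D->R->C->L->B->refl->G->L'->A->R'->A->plug->A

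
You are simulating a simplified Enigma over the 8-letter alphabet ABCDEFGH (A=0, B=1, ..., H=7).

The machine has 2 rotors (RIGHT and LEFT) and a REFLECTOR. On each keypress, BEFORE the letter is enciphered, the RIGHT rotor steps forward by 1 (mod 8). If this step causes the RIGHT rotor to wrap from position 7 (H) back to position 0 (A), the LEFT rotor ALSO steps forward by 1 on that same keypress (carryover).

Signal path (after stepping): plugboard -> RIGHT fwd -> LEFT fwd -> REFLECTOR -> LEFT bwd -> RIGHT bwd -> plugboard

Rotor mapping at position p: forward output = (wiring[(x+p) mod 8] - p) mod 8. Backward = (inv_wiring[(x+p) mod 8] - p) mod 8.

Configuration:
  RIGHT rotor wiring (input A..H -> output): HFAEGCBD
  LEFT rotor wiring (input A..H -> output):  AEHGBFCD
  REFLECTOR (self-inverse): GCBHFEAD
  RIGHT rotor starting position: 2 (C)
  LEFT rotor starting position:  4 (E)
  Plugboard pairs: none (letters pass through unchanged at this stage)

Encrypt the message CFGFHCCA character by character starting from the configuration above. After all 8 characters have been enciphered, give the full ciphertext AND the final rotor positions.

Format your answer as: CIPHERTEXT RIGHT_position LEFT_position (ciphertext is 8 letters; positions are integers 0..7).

Answer: ADHAEFAG 2 5

Derivation:
Char 1 ('C'): step: R->3, L=4; C->plug->C->R->H->L->C->refl->B->L'->B->R'->A->plug->A
Char 2 ('F'): step: R->4, L=4; F->plug->F->R->B->L->B->refl->C->L'->H->R'->D->plug->D
Char 3 ('G'): step: R->5, L=4; G->plug->G->R->H->L->C->refl->B->L'->B->R'->H->plug->H
Char 4 ('F'): step: R->6, L=4; F->plug->F->R->G->L->D->refl->H->L'->D->R'->A->plug->A
Char 5 ('H'): step: R->7, L=4; H->plug->H->R->C->L->G->refl->A->L'->F->R'->E->plug->E
Char 6 ('C'): step: R->0, L->5 (L advanced); C->plug->C->R->A->L->A->refl->G->L'->C->R'->F->plug->F
Char 7 ('C'): step: R->1, L=5; C->plug->C->R->D->L->D->refl->H->L'->E->R'->A->plug->A
Char 8 ('A'): step: R->2, L=5; A->plug->A->R->G->L->B->refl->C->L'->F->R'->G->plug->G
Final: ciphertext=ADHAEFAG, RIGHT=2, LEFT=5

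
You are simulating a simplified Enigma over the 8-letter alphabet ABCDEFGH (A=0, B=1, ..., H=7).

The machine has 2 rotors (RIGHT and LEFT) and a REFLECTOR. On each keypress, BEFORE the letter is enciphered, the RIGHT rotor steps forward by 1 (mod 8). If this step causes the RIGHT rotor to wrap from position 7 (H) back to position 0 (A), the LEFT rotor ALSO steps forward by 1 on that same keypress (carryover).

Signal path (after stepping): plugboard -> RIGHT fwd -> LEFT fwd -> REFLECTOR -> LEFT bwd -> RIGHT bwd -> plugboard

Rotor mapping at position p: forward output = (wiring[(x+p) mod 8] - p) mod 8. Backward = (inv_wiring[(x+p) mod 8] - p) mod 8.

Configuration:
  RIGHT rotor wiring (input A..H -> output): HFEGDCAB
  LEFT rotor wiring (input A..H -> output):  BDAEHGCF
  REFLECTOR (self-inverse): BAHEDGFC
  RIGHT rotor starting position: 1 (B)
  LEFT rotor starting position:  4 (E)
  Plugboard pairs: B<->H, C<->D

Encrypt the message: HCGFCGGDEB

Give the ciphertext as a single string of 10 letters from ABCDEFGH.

Answer: ABHHHEFHFF

Derivation:
Char 1 ('H'): step: R->2, L=4; H->plug->B->R->E->L->F->refl->G->L'->C->R'->A->plug->A
Char 2 ('C'): step: R->3, L=4; C->plug->D->R->F->L->H->refl->C->L'->B->R'->H->plug->B
Char 3 ('G'): step: R->4, L=4; G->plug->G->R->A->L->D->refl->E->L'->G->R'->B->plug->H
Char 4 ('F'): step: R->5, L=4; F->plug->F->R->H->L->A->refl->B->L'->D->R'->B->plug->H
Char 5 ('C'): step: R->6, L=4; C->plug->D->R->H->L->A->refl->B->L'->D->R'->B->plug->H
Char 6 ('G'): step: R->7, L=4; G->plug->G->R->D->L->B->refl->A->L'->H->R'->E->plug->E
Char 7 ('G'): step: R->0, L->5 (L advanced); G->plug->G->R->A->L->B->refl->A->L'->C->R'->F->plug->F
Char 8 ('D'): step: R->1, L=5; D->plug->C->R->F->L->D->refl->E->L'->D->R'->B->plug->H
Char 9 ('E'): step: R->2, L=5; E->plug->E->R->G->L->H->refl->C->L'->H->R'->F->plug->F
Char 10 ('B'): step: R->3, L=5; B->plug->H->R->B->L->F->refl->G->L'->E->R'->F->plug->F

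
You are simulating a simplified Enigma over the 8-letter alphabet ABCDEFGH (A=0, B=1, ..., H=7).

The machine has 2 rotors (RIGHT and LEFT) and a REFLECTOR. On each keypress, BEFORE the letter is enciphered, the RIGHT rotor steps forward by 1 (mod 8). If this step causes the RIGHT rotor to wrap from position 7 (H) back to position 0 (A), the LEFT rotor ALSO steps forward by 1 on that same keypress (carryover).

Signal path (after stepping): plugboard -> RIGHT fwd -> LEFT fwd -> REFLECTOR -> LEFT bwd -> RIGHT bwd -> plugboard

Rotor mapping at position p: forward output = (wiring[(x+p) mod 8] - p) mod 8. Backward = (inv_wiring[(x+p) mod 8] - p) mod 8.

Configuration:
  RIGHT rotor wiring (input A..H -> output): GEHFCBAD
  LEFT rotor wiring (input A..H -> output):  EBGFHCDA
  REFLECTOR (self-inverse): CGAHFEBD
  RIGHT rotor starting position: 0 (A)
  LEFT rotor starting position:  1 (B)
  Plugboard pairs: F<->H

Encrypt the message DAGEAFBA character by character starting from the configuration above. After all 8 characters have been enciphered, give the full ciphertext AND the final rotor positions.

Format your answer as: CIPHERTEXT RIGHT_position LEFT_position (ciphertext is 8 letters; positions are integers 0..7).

Char 1 ('D'): step: R->1, L=1; D->plug->D->R->B->L->F->refl->E->L'->C->R'->G->plug->G
Char 2 ('A'): step: R->2, L=1; A->plug->A->R->F->L->C->refl->A->L'->A->R'->C->plug->C
Char 3 ('G'): step: R->3, L=1; G->plug->G->R->B->L->F->refl->E->L'->C->R'->A->plug->A
Char 4 ('E'): step: R->4, L=1; E->plug->E->R->C->L->E->refl->F->L'->B->R'->H->plug->F
Char 5 ('A'): step: R->5, L=1; A->plug->A->R->E->L->B->refl->G->L'->D->R'->B->plug->B
Char 6 ('F'): step: R->6, L=1; F->plug->H->R->D->L->G->refl->B->L'->E->R'->G->plug->G
Char 7 ('B'): step: R->7, L=1; B->plug->B->R->H->L->D->refl->H->L'->G->R'->E->plug->E
Char 8 ('A'): step: R->0, L->2 (L advanced); A->plug->A->R->G->L->C->refl->A->L'->D->R'->H->plug->F
Final: ciphertext=GCAFBGEF, RIGHT=0, LEFT=2

Answer: GCAFBGEF 0 2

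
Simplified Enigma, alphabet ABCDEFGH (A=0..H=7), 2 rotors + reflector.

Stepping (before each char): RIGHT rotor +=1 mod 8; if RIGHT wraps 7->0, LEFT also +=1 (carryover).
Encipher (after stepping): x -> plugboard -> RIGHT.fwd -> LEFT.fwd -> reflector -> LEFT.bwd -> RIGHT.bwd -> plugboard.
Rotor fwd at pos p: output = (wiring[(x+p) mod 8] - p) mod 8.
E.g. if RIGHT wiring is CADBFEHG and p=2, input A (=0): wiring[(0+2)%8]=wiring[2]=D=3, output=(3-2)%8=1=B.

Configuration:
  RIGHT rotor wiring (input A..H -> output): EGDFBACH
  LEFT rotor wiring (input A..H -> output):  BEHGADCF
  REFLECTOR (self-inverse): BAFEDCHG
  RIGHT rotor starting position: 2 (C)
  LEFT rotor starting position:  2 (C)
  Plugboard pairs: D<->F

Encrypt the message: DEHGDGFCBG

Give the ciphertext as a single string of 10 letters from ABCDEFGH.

Answer: CGAAEBEEAE

Derivation:
Char 1 ('D'): step: R->3, L=2; D->plug->F->R->B->L->E->refl->D->L'->F->R'->C->plug->C
Char 2 ('E'): step: R->4, L=2; E->plug->E->R->A->L->F->refl->C->L'->H->R'->G->plug->G
Char 3 ('H'): step: R->5, L=2; H->plug->H->R->E->L->A->refl->B->L'->D->R'->A->plug->A
Char 4 ('G'): step: R->6, L=2; G->plug->G->R->D->L->B->refl->A->L'->E->R'->A->plug->A
Char 5 ('D'): step: R->7, L=2; D->plug->F->R->C->L->G->refl->H->L'->G->R'->E->plug->E
Char 6 ('G'): step: R->0, L->3 (L advanced); G->plug->G->R->C->L->A->refl->B->L'->G->R'->B->plug->B
Char 7 ('F'): step: R->1, L=3; F->plug->D->R->A->L->D->refl->E->L'->H->R'->E->plug->E
Char 8 ('C'): step: R->2, L=3; C->plug->C->R->H->L->E->refl->D->L'->A->R'->E->plug->E
Char 9 ('B'): step: R->3, L=3; B->plug->B->R->G->L->B->refl->A->L'->C->R'->A->plug->A
Char 10 ('G'): step: R->4, L=3; G->plug->G->R->H->L->E->refl->D->L'->A->R'->E->plug->E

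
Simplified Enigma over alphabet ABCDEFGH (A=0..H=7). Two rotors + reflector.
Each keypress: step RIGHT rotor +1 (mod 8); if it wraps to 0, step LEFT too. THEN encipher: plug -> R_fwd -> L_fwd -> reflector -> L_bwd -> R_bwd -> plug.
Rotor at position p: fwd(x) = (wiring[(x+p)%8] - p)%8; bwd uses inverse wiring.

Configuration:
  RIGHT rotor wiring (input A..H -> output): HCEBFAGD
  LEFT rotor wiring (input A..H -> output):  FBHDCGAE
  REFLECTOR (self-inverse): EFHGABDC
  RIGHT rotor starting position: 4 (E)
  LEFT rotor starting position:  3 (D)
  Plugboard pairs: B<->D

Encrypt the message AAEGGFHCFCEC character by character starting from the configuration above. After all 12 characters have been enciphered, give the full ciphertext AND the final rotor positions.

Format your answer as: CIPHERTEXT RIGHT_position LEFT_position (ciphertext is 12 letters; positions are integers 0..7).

Char 1 ('A'): step: R->5, L=3; A->plug->A->R->D->L->F->refl->B->L'->E->R'->G->plug->G
Char 2 ('A'): step: R->6, L=3; A->plug->A->R->A->L->A->refl->E->L'->H->R'->G->plug->G
Char 3 ('E'): step: R->7, L=3; E->plug->E->R->C->L->D->refl->G->L'->G->R'->F->plug->F
Char 4 ('G'): step: R->0, L->4 (L advanced); G->plug->G->R->G->L->D->refl->G->L'->A->R'->F->plug->F
Char 5 ('G'): step: R->1, L=4; G->plug->G->R->C->L->E->refl->A->L'->D->R'->B->plug->D
Char 6 ('F'): step: R->2, L=4; F->plug->F->R->B->L->C->refl->H->L'->H->R'->B->plug->D
Char 7 ('H'): step: R->3, L=4; H->plug->H->R->B->L->C->refl->H->L'->H->R'->G->plug->G
Char 8 ('C'): step: R->4, L=4; C->plug->C->R->C->L->E->refl->A->L'->D->R'->E->plug->E
Char 9 ('F'): step: R->5, L=4; F->plug->F->R->H->L->H->refl->C->L'->B->R'->B->plug->D
Char 10 ('C'): step: R->6, L=4; C->plug->C->R->B->L->C->refl->H->L'->H->R'->G->plug->G
Char 11 ('E'): step: R->7, L=4; E->plug->E->R->C->L->E->refl->A->L'->D->R'->C->plug->C
Char 12 ('C'): step: R->0, L->5 (L advanced); C->plug->C->R->E->L->E->refl->A->L'->D->R'->H->plug->H
Final: ciphertext=GGFFDDGEDGCH, RIGHT=0, LEFT=5

Answer: GGFFDDGEDGCH 0 5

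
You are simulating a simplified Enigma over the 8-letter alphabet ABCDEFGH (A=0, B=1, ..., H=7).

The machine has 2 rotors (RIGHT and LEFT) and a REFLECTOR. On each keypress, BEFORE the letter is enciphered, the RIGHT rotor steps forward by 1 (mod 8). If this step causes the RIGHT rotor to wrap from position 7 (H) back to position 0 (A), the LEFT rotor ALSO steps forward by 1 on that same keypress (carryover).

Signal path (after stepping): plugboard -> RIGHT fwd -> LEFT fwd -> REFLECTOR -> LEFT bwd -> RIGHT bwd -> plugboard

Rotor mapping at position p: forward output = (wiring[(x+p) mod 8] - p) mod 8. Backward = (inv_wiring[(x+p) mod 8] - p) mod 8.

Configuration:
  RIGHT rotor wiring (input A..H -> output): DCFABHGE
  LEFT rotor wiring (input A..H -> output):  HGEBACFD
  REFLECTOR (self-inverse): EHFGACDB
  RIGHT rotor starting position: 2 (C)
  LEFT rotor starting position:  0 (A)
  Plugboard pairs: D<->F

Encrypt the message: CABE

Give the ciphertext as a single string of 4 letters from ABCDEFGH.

Answer: HDCH

Derivation:
Char 1 ('C'): step: R->3, L=0; C->plug->C->R->E->L->A->refl->E->L'->C->R'->H->plug->H
Char 2 ('A'): step: R->4, L=0; A->plug->A->R->F->L->C->refl->F->L'->G->R'->F->plug->D
Char 3 ('B'): step: R->5, L=0; B->plug->B->R->B->L->G->refl->D->L'->H->R'->C->plug->C
Char 4 ('E'): step: R->6, L=0; E->plug->E->R->H->L->D->refl->G->L'->B->R'->H->plug->H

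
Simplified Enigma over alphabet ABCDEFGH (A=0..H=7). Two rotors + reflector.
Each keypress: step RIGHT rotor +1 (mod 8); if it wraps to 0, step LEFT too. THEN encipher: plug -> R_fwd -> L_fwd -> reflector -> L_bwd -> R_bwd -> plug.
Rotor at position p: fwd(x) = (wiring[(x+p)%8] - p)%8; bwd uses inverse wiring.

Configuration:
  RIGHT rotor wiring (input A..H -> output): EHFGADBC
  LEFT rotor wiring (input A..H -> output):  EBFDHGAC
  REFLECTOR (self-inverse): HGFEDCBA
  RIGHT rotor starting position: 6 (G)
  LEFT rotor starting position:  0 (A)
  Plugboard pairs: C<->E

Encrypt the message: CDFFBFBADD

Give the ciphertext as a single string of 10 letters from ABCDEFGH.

Answer: HFEHEDCEAH

Derivation:
Char 1 ('C'): step: R->7, L=0; C->plug->E->R->H->L->C->refl->F->L'->C->R'->H->plug->H
Char 2 ('D'): step: R->0, L->1 (L advanced); D->plug->D->R->G->L->B->refl->G->L'->D->R'->F->plug->F
Char 3 ('F'): step: R->1, L=1; F->plug->F->R->A->L->A->refl->H->L'->F->R'->C->plug->E
Char 4 ('F'): step: R->2, L=1; F->plug->F->R->A->L->A->refl->H->L'->F->R'->H->plug->H
Char 5 ('B'): step: R->3, L=1; B->plug->B->R->F->L->H->refl->A->L'->A->R'->C->plug->E
Char 6 ('F'): step: R->4, L=1; F->plug->F->R->D->L->G->refl->B->L'->G->R'->D->plug->D
Char 7 ('B'): step: R->5, L=1; B->plug->B->R->E->L->F->refl->C->L'->C->R'->E->plug->C
Char 8 ('A'): step: R->6, L=1; A->plug->A->R->D->L->G->refl->B->L'->G->R'->C->plug->E
Char 9 ('D'): step: R->7, L=1; D->plug->D->R->G->L->B->refl->G->L'->D->R'->A->plug->A
Char 10 ('D'): step: R->0, L->2 (L advanced); D->plug->D->R->G->L->C->refl->F->L'->C->R'->H->plug->H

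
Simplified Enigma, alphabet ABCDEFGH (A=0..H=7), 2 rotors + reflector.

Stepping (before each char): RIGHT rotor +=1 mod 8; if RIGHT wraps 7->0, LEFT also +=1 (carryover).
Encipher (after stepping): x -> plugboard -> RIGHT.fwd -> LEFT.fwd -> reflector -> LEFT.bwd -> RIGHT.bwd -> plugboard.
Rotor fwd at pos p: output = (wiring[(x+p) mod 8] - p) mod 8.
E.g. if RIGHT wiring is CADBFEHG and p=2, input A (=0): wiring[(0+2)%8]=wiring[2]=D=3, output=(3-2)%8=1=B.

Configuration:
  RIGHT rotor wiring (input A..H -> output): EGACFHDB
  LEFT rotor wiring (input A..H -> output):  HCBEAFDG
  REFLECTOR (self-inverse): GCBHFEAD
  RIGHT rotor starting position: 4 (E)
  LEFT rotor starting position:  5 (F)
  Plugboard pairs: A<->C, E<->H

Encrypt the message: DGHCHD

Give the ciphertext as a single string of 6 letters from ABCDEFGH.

Char 1 ('D'): step: R->5, L=5; D->plug->D->R->H->L->D->refl->H->L'->G->R'->B->plug->B
Char 2 ('G'): step: R->6, L=5; G->plug->G->R->H->L->D->refl->H->L'->G->R'->C->plug->A
Char 3 ('H'): step: R->7, L=5; H->plug->E->R->D->L->C->refl->B->L'->C->R'->A->plug->C
Char 4 ('C'): step: R->0, L->6 (L advanced); C->plug->A->R->E->L->D->refl->H->L'->H->R'->F->plug->F
Char 5 ('H'): step: R->1, L=6; H->plug->E->R->G->L->C->refl->B->L'->C->R'->F->plug->F
Char 6 ('D'): step: R->2, L=6; D->plug->D->R->F->L->G->refl->A->L'->B->R'->E->plug->H

Answer: BACFFH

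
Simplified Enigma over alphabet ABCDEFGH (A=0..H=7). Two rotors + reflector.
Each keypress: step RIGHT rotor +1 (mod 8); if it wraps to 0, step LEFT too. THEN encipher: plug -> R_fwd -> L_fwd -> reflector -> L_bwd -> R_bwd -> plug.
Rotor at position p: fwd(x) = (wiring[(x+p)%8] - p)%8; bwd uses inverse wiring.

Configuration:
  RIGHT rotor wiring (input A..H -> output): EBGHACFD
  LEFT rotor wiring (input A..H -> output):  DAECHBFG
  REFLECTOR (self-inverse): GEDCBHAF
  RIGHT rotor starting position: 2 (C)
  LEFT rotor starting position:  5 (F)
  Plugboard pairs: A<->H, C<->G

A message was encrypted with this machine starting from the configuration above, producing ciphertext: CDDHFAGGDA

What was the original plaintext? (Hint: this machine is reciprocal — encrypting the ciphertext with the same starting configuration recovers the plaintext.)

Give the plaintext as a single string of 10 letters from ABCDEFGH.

Char 1 ('C'): step: R->3, L=5; C->plug->G->R->G->L->F->refl->H->L'->F->R'->B->plug->B
Char 2 ('D'): step: R->4, L=5; D->plug->D->R->H->L->C->refl->D->L'->E->R'->A->plug->H
Char 3 ('D'): step: R->5, L=5; D->plug->D->R->H->L->C->refl->D->L'->E->R'->E->plug->E
Char 4 ('H'): step: R->6, L=5; H->plug->A->R->H->L->C->refl->D->L'->E->R'->H->plug->A
Char 5 ('F'): step: R->7, L=5; F->plug->F->R->B->L->A->refl->G->L'->D->R'->G->plug->C
Char 6 ('A'): step: R->0, L->6 (L advanced); A->plug->H->R->D->L->C->refl->D->L'->H->R'->D->plug->D
Char 7 ('G'): step: R->1, L=6; G->plug->C->R->G->L->B->refl->E->L'->F->R'->B->plug->B
Char 8 ('G'): step: R->2, L=6; G->plug->C->R->G->L->B->refl->E->L'->F->R'->B->plug->B
Char 9 ('D'): step: R->3, L=6; D->plug->D->R->C->L->F->refl->H->L'->A->R'->E->plug->E
Char 10 ('A'): step: R->4, L=6; A->plug->H->R->D->L->C->refl->D->L'->H->R'->D->plug->D

Answer: BHEACDBBED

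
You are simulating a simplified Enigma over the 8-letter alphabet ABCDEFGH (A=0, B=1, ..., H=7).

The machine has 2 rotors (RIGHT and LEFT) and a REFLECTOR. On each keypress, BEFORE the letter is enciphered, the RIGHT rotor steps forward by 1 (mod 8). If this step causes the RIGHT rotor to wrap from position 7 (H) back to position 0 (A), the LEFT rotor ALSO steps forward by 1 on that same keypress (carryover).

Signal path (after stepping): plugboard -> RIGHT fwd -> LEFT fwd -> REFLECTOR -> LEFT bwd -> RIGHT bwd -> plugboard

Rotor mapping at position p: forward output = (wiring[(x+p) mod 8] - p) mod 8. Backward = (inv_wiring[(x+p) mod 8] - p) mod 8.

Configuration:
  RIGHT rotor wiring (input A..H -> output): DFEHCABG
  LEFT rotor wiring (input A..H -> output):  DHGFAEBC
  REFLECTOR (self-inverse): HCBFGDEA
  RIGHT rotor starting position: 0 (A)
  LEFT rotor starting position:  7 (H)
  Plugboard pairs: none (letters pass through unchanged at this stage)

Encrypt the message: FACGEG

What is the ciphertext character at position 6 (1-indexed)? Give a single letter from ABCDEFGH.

Char 1 ('F'): step: R->1, L=7; F->plug->F->R->A->L->D->refl->F->L'->G->R'->C->plug->C
Char 2 ('A'): step: R->2, L=7; A->plug->A->R->C->L->A->refl->H->L'->D->R'->H->plug->H
Char 3 ('C'): step: R->3, L=7; C->plug->C->R->F->L->B->refl->C->L'->H->R'->B->plug->B
Char 4 ('G'): step: R->4, L=7; G->plug->G->R->A->L->D->refl->F->L'->G->R'->A->plug->A
Char 5 ('E'): step: R->5, L=7; E->plug->E->R->A->L->D->refl->F->L'->G->R'->D->plug->D
Char 6 ('G'): step: R->6, L=7; G->plug->G->R->E->L->G->refl->E->L'->B->R'->F->plug->F

F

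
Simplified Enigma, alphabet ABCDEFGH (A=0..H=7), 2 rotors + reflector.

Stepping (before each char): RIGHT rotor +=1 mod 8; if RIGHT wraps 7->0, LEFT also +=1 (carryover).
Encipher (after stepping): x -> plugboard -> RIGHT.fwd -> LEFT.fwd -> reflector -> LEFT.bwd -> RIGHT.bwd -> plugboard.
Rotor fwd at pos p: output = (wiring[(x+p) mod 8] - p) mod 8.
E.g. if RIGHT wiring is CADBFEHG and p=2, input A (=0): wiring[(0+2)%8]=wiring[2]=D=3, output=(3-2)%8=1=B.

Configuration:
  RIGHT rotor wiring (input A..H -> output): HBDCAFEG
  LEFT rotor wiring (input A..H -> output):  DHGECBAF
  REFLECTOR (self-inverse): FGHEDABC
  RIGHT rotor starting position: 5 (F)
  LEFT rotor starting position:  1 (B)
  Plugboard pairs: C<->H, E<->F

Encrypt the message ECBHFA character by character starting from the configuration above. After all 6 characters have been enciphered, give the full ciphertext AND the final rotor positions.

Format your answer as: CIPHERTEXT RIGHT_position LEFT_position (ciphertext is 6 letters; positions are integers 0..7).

Char 1 ('E'): step: R->6, L=1; E->plug->F->R->E->L->A->refl->F->L'->B->R'->C->plug->H
Char 2 ('C'): step: R->7, L=1; C->plug->H->R->F->L->H->refl->C->L'->H->R'->A->plug->A
Char 3 ('B'): step: R->0, L->2 (L advanced); B->plug->B->R->B->L->C->refl->H->L'->D->R'->C->plug->H
Char 4 ('H'): step: R->1, L=2; H->plug->C->R->B->L->C->refl->H->L'->D->R'->F->plug->E
Char 5 ('F'): step: R->2, L=2; F->plug->E->R->C->L->A->refl->F->L'->H->R'->H->plug->C
Char 6 ('A'): step: R->3, L=2; A->plug->A->R->H->L->F->refl->A->L'->C->R'->C->plug->H
Final: ciphertext=HAHECH, RIGHT=3, LEFT=2

Answer: HAHECH 3 2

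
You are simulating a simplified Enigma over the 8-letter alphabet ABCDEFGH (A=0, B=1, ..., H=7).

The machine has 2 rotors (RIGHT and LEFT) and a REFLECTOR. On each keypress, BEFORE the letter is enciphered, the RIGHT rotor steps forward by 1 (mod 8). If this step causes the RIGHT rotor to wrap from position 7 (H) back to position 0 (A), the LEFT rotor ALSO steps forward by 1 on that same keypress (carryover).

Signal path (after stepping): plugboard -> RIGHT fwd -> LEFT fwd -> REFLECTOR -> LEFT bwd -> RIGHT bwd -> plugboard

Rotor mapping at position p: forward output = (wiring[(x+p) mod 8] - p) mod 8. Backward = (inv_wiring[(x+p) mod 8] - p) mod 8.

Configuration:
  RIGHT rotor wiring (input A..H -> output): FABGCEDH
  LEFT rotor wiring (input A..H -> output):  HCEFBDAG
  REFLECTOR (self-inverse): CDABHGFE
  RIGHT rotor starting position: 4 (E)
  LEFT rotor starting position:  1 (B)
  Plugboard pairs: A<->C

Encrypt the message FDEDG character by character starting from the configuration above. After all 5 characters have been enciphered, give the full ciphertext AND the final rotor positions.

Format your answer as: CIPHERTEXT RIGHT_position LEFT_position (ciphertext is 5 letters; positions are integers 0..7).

Answer: ECBFH 1 2

Derivation:
Char 1 ('F'): step: R->5, L=1; F->plug->F->R->E->L->C->refl->A->L'->D->R'->E->plug->E
Char 2 ('D'): step: R->6, L=1; D->plug->D->R->C->L->E->refl->H->L'->F->R'->A->plug->C
Char 3 ('E'): step: R->7, L=1; E->plug->E->R->H->L->G->refl->F->L'->G->R'->B->plug->B
Char 4 ('D'): step: R->0, L->2 (L advanced); D->plug->D->R->G->L->F->refl->G->L'->E->R'->F->plug->F
Char 5 ('G'): step: R->1, L=2; G->plug->G->R->G->L->F->refl->G->L'->E->R'->H->plug->H
Final: ciphertext=ECBFH, RIGHT=1, LEFT=2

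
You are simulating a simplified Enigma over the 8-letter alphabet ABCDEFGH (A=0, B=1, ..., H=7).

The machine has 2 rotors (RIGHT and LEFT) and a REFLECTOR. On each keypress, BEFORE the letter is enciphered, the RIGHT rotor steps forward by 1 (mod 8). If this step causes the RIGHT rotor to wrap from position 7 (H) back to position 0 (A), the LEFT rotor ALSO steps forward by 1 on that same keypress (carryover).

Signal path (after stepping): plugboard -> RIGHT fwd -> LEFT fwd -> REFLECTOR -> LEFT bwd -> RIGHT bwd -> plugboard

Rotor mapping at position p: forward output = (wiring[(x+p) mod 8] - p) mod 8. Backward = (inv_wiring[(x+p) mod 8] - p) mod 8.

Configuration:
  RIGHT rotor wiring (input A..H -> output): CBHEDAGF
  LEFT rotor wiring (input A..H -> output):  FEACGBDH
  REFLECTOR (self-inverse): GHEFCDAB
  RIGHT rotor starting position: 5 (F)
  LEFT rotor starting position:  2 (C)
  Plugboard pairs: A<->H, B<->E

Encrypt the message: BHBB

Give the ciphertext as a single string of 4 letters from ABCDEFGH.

Char 1 ('B'): step: R->6, L=2; B->plug->E->R->B->L->A->refl->G->L'->A->R'->A->plug->H
Char 2 ('H'): step: R->7, L=2; H->plug->A->R->G->L->D->refl->F->L'->F->R'->E->plug->B
Char 3 ('B'): step: R->0, L->3 (L advanced); B->plug->E->R->D->L->A->refl->G->L'->C->R'->A->plug->H
Char 4 ('B'): step: R->1, L=3; B->plug->E->R->H->L->F->refl->D->L'->B->R'->H->plug->A

Answer: HBHA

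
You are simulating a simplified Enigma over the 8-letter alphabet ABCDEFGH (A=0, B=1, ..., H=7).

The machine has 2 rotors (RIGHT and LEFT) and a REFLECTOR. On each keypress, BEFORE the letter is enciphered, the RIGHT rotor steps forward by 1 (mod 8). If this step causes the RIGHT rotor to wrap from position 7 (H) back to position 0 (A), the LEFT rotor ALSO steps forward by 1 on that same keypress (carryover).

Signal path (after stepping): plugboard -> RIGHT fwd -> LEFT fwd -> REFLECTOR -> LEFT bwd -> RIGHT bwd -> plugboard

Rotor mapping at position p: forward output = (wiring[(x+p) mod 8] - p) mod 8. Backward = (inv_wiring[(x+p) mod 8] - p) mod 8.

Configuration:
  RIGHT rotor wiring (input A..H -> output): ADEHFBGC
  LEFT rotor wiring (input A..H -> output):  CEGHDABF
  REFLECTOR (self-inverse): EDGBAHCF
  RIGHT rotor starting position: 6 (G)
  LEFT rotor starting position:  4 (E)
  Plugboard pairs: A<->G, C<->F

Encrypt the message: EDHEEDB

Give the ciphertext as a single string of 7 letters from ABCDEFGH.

Char 1 ('E'): step: R->7, L=4; E->plug->E->R->A->L->H->refl->F->L'->C->R'->G->plug->A
Char 2 ('D'): step: R->0, L->5 (L advanced); D->plug->D->R->H->L->G->refl->C->L'->G->R'->G->plug->A
Char 3 ('H'): step: R->1, L=5; H->plug->H->R->H->L->G->refl->C->L'->G->R'->C->plug->F
Char 4 ('E'): step: R->2, L=5; E->plug->E->R->E->L->H->refl->F->L'->D->R'->C->plug->F
Char 5 ('E'): step: R->3, L=5; E->plug->E->R->H->L->G->refl->C->L'->G->R'->C->plug->F
Char 6 ('D'): step: R->4, L=5; D->plug->D->R->G->L->C->refl->G->L'->H->R'->F->plug->C
Char 7 ('B'): step: R->5, L=5; B->plug->B->R->B->L->E->refl->A->L'->C->R'->G->plug->A

Answer: AAFFFCA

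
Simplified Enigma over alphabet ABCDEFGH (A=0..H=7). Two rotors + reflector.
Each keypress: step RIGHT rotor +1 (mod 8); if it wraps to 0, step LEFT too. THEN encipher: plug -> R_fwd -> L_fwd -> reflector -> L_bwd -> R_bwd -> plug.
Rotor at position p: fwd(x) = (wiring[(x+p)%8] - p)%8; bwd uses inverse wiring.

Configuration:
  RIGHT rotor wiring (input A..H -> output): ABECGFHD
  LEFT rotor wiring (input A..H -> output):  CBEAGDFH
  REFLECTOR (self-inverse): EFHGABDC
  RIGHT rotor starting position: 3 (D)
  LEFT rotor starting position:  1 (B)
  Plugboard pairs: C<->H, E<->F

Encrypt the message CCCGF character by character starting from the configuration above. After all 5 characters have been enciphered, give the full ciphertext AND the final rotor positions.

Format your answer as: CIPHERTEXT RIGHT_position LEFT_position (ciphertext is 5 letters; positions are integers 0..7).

Answer: BHDBD 0 2

Derivation:
Char 1 ('C'): step: R->4, L=1; C->plug->H->R->G->L->G->refl->D->L'->B->R'->B->plug->B
Char 2 ('C'): step: R->5, L=1; C->plug->H->R->B->L->D->refl->G->L'->G->R'->C->plug->H
Char 3 ('C'): step: R->6, L=1; C->plug->H->R->H->L->B->refl->F->L'->D->R'->D->plug->D
Char 4 ('G'): step: R->7, L=1; G->plug->G->R->G->L->G->refl->D->L'->B->R'->B->plug->B
Char 5 ('F'): step: R->0, L->2 (L advanced); F->plug->E->R->G->L->A->refl->E->L'->C->R'->D->plug->D
Final: ciphertext=BHDBD, RIGHT=0, LEFT=2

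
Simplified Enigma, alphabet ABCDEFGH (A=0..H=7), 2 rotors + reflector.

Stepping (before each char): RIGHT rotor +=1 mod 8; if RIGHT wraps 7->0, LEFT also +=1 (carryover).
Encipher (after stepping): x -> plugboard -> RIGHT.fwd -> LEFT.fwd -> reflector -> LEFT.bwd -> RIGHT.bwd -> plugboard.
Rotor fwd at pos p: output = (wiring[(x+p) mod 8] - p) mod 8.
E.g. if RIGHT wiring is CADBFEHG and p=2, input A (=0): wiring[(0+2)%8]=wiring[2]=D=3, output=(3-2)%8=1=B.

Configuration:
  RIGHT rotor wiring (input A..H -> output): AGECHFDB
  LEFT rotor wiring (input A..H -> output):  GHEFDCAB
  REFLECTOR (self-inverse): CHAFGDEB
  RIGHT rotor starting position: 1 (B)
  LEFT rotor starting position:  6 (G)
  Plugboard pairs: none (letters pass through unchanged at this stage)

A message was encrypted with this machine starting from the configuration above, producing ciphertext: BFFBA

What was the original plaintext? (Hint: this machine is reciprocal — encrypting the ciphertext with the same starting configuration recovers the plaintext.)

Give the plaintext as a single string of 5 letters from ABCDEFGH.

Char 1 ('B'): step: R->2, L=6; B->plug->B->R->A->L->C->refl->A->L'->C->R'->A->plug->A
Char 2 ('F'): step: R->3, L=6; F->plug->F->R->F->L->H->refl->B->L'->D->R'->G->plug->G
Char 3 ('F'): step: R->4, L=6; F->plug->F->R->C->L->A->refl->C->L'->A->R'->G->plug->G
Char 4 ('B'): step: R->5, L=6; B->plug->B->R->G->L->F->refl->D->L'->B->R'->E->plug->E
Char 5 ('A'): step: R->6, L=6; A->plug->A->R->F->L->H->refl->B->L'->D->R'->B->plug->B

Answer: AGGEB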